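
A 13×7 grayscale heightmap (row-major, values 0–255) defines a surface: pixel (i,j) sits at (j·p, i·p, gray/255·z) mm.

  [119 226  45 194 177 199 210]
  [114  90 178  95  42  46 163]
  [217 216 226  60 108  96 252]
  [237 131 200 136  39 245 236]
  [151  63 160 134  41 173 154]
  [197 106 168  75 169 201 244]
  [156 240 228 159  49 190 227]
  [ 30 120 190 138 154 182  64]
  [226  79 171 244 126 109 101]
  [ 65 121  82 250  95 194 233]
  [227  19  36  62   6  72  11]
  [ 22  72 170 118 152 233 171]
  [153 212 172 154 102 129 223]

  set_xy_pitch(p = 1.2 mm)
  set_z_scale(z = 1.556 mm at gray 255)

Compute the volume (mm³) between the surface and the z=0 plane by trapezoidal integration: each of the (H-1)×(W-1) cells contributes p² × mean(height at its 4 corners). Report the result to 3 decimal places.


height_mm = gray/255 × 1.556; cell vol = 1.2² × mean(4 corners)
unit = 1.2² × 1.556 / (4×255) = 0.00219671 mm³ per gray-sum
row 0: Σ corner-gray over 6 cells = 3190  → 7.0075
row 1: Σ corner-gray over 6 cells = 3060  → 6.7219
row 2: Σ corner-gray over 6 cells = 3856  → 8.4705
row 3: Σ corner-gray over 6 cells = 3422  → 7.5171
row 4: Σ corner-gray over 6 cells = 3326  → 7.3062
row 5: Σ corner-gray over 6 cells = 3994  → 8.7736
row 6: Σ corner-gray over 6 cells = 3777  → 8.2970
row 7: Σ corner-gray over 6 cells = 3447  → 7.5720
row 8: Σ corner-gray over 6 cells = 3567  → 7.8356
row 9: Σ corner-gray over 6 cells = 2410  → 5.2941
row 10: Σ corner-gray over 6 cells = 2311  → 5.0766
row 11: Σ corner-gray over 6 cells = 3597  → 7.9016
Σ rows: total corner-gray = 39957  → 87.7738 mm³

87.774


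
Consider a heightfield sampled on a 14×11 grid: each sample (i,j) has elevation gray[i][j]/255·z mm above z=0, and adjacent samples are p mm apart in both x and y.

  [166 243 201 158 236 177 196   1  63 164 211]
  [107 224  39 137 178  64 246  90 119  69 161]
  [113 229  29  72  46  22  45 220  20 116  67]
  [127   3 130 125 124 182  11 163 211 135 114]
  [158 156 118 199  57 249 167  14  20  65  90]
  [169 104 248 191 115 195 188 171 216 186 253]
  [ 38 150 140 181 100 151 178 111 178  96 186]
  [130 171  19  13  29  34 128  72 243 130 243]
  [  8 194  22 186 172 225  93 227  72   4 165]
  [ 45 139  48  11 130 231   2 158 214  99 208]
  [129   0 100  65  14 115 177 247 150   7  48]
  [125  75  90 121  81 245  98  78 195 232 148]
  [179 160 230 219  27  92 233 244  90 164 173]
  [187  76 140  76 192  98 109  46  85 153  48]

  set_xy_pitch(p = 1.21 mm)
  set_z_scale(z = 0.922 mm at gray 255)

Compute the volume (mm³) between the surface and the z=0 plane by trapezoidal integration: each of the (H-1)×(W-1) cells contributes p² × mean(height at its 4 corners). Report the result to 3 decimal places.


87.664

height_mm = gray/255 × 0.922; cell vol = 1.21² × mean(4 corners)
unit = 1.21² × 0.922 / (4×255) = 0.00132343 mm³ per gray-sum
row 0: Σ corner-gray over 10 cells = 5855  → 7.7487
row 1: Σ corner-gray over 10 cells = 4378  → 5.7940
row 2: Σ corner-gray over 10 cells = 4187  → 5.5412
row 3: Σ corner-gray over 10 cells = 4747  → 6.2823
row 4: Σ corner-gray over 10 cells = 5988  → 7.9247
row 5: Σ corner-gray over 10 cells = 6444  → 8.5282
row 6: Σ corner-gray over 10 cells = 4845  → 6.4120
row 7: Σ corner-gray over 10 cells = 4614  → 6.1063
row 8: Σ corner-gray over 10 cells = 4880  → 6.4583
row 9: Σ corner-gray over 10 cells = 4244  → 5.6166
row 10: Σ corner-gray over 10 cells = 4630  → 6.1275
row 11: Σ corner-gray over 10 cells = 5973  → 7.9049
row 12: Σ corner-gray over 10 cells = 5455  → 7.2193
Σ rows: total corner-gray = 66240  → 87.6641 mm³


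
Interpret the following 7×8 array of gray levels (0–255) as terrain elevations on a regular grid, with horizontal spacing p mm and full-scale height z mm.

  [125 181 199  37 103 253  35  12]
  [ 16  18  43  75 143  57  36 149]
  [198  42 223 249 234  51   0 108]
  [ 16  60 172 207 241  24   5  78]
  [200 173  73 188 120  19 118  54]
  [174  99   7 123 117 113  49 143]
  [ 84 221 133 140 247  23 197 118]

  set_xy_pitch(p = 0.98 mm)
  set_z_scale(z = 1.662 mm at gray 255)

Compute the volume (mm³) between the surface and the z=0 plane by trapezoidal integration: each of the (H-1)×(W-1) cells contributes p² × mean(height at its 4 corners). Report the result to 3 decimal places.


height_mm = gray/255 × 1.662; cell vol = 0.98² × mean(4 corners)
unit = 0.98² × 1.662 / (4×255) = 0.00156489 mm³ per gray-sum
row 0: Σ corner-gray over 7 cells = 2662  → 4.1657
row 1: Σ corner-gray over 7 cells = 2813  → 4.4020
row 2: Σ corner-gray over 7 cells = 3416  → 5.3457
row 3: Σ corner-gray over 7 cells = 3148  → 4.9263
row 4: Σ corner-gray over 7 cells = 2969  → 4.6461
row 5: Σ corner-gray over 7 cells = 3457  → 5.4098
Σ rows: total corner-gray = 18465  → 28.8956 mm³

28.896


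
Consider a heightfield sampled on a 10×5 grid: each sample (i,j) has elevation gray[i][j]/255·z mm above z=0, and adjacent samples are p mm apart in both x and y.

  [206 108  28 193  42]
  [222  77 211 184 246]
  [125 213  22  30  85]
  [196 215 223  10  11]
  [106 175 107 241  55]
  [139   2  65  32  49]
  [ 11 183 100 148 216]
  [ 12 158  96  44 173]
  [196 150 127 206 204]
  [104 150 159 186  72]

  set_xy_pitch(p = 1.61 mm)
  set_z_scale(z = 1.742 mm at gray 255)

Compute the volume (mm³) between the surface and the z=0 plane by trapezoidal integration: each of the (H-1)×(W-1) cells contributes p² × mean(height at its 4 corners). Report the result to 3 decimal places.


80.747

height_mm = gray/255 × 1.742; cell vol = 1.61² × mean(4 corners)
unit = 1.61² × 1.742 / (4×255) = 0.0044269 mm³ per gray-sum
row 0: Σ corner-gray over 4 cells = 2318  → 10.2616
row 1: Σ corner-gray over 4 cells = 2152  → 9.5267
row 2: Σ corner-gray over 4 cells = 1843  → 8.1588
row 3: Σ corner-gray over 4 cells = 2310  → 10.2261
row 4: Σ corner-gray over 4 cells = 1593  → 7.0521
row 5: Σ corner-gray over 4 cells = 1475  → 6.5297
row 6: Σ corner-gray over 4 cells = 1870  → 8.2783
row 7: Σ corner-gray over 4 cells = 2147  → 9.5046
row 8: Σ corner-gray over 4 cells = 2532  → 11.2089
Σ rows: total corner-gray = 18240  → 80.7467 mm³


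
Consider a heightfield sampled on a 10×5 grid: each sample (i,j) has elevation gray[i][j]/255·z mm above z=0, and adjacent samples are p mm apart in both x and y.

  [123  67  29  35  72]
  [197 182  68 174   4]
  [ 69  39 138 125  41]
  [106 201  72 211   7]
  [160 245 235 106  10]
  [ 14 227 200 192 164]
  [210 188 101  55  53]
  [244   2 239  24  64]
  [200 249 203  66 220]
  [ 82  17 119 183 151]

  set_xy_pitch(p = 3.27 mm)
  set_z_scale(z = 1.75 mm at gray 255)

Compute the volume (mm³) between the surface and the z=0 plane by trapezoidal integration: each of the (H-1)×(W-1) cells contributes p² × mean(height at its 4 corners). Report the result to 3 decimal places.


348.971

height_mm = gray/255 × 1.75; cell vol = 3.27² × mean(4 corners)
unit = 3.27² × 1.75 / (4×255) = 0.0183457 mm³ per gray-sum
row 0: Σ corner-gray over 4 cells = 1506  → 27.6286
row 1: Σ corner-gray over 4 cells = 1763  → 32.3434
row 2: Σ corner-gray over 4 cells = 1795  → 32.9305
row 3: Σ corner-gray over 4 cells = 2423  → 44.4515
row 4: Σ corner-gray over 4 cells = 2758  → 50.5973
row 5: Σ corner-gray over 4 cells = 2367  → 43.4242
row 6: Σ corner-gray over 4 cells = 1789  → 32.8204
row 7: Σ corner-gray over 4 cells = 2294  → 42.0849
row 8: Σ corner-gray over 4 cells = 2327  → 42.6904
Σ rows: total corner-gray = 19022  → 348.9712 mm³


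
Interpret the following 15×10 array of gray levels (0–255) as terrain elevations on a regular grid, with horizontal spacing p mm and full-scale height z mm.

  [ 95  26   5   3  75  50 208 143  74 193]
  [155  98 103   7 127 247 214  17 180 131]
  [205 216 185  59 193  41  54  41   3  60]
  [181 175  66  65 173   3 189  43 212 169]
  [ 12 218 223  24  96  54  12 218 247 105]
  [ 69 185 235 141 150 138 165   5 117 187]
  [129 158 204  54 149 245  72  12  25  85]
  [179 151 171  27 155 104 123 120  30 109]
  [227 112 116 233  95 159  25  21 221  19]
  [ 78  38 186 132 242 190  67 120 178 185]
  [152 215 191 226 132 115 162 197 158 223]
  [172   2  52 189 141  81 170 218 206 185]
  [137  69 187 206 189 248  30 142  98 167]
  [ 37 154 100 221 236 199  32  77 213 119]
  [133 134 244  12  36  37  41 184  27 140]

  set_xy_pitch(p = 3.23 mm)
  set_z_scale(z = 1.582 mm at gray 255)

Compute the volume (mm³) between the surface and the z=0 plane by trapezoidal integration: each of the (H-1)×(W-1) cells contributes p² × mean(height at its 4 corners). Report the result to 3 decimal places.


height_mm = gray/255 × 1.582; cell vol = 3.23² × mean(4 corners)
unit = 3.23² × 1.582 / (4×255) = 0.0161812 mm³ per gray-sum
row 0: Σ corner-gray over 9 cells = 3728  → 60.3236
row 1: Σ corner-gray over 9 cells = 4121  → 66.6828
row 2: Σ corner-gray over 9 cells = 4051  → 65.5501
row 3: Σ corner-gray over 9 cells = 4503  → 72.8640
row 4: Σ corner-gray over 9 cells = 4829  → 78.1391
row 5: Σ corner-gray over 9 cells = 4580  → 74.1100
row 6: Σ corner-gray over 9 cells = 4102  → 66.3754
row 7: Σ corner-gray over 9 cells = 4260  → 68.9320
row 8: Σ corner-gray over 9 cells = 4779  → 77.3301
row 9: Σ corner-gray over 9 cells = 5736  → 92.8155
row 10: Σ corner-gray over 9 cells = 5642  → 91.2945
row 11: Σ corner-gray over 9 cells = 5117  → 82.7993
row 12: Σ corner-gray over 9 cells = 5262  → 85.1456
row 13: Σ corner-gray over 9 cells = 4323  → 69.9514
Σ rows: total corner-gray = 65033  → 1052.3135 mm³

1052.313


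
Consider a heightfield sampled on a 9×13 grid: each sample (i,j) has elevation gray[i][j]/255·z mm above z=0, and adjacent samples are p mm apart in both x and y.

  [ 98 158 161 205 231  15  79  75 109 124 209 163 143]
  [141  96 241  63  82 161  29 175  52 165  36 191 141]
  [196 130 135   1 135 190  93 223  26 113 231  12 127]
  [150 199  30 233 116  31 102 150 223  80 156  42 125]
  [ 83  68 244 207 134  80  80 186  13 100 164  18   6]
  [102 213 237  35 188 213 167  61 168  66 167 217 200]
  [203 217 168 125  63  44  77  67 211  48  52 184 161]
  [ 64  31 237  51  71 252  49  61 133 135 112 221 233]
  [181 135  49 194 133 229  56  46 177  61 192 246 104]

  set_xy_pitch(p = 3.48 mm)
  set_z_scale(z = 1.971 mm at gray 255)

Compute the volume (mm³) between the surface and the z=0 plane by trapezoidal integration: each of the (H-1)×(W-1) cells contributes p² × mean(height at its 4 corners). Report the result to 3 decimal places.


1141.809

height_mm = gray/255 × 1.971; cell vol = 3.48² × mean(4 corners)
unit = 3.48² × 1.971 / (4×255) = 0.0234016 mm³ per gray-sum
row 0: Σ corner-gray over 12 cells = 6163  → 144.2239
row 1: Σ corner-gray over 12 cells = 5765  → 134.9100
row 2: Σ corner-gray over 12 cells = 5900  → 138.0692
row 3: Σ corner-gray over 12 cells = 5676  → 132.8273
row 4: Σ corner-gray over 12 cells = 6443  → 150.7763
row 5: Σ corner-gray over 12 cells = 6642  → 155.4332
row 6: Σ corner-gray over 12 cells = 5879  → 137.5778
row 7: Σ corner-gray over 12 cells = 6324  → 147.9915
Σ rows: total corner-gray = 48792  → 1141.8093 mm³


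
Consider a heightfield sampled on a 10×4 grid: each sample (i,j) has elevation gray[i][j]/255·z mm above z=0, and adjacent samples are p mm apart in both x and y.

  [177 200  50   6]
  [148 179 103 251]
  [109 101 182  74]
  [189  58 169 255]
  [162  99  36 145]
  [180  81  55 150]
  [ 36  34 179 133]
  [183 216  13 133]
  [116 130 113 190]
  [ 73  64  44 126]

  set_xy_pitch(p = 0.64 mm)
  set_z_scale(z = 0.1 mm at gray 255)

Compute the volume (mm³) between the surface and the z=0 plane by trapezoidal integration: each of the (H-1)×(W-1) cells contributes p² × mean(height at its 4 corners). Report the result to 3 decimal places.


height_mm = gray/255 × 0.1; cell vol = 0.64² × mean(4 corners)
unit = 0.64² × 0.1 / (4×255) = 4.01569e-05 mm³ per gray-sum
row 0: Σ corner-gray over 3 cells = 1646  → 0.0661
row 1: Σ corner-gray over 3 cells = 1712  → 0.0687
row 2: Σ corner-gray over 3 cells = 1647  → 0.0661
row 3: Σ corner-gray over 3 cells = 1475  → 0.0592
row 4: Σ corner-gray over 3 cells = 1179  → 0.0473
row 5: Σ corner-gray over 3 cells = 1197  → 0.0481
row 6: Σ corner-gray over 3 cells = 1369  → 0.0550
row 7: Σ corner-gray over 3 cells = 1566  → 0.0629
row 8: Σ corner-gray over 3 cells = 1207  → 0.0485
Σ rows: total corner-gray = 12998  → 0.5220 mm³

0.522


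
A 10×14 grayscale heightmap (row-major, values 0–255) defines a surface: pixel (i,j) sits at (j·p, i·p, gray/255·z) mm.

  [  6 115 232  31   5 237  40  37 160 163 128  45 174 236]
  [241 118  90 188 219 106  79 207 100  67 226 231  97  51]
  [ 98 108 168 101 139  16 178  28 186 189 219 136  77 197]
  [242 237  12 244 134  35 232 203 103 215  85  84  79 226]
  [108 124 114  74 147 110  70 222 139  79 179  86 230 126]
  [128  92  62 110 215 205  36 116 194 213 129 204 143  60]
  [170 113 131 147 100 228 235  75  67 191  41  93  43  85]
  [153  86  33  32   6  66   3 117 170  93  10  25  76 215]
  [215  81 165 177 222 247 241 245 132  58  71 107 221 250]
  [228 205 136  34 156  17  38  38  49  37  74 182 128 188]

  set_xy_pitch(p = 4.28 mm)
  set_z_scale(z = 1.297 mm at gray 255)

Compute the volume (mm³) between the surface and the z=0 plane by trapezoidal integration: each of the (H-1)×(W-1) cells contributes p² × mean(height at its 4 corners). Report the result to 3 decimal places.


height_mm = gray/255 × 1.297; cell vol = 4.28² × mean(4 corners)
unit = 4.28² × 1.297 / (4×255) = 0.0232931 mm³ per gray-sum
row 0: Σ corner-gray over 13 cells = 6724  → 156.6228
row 1: Σ corner-gray over 13 cells = 7133  → 166.1497
row 2: Σ corner-gray over 13 cells = 7179  → 167.2212
row 3: Σ corner-gray over 13 cells = 7176  → 167.1513
row 4: Σ corner-gray over 13 cells = 7008  → 163.2381
row 5: Σ corner-gray over 13 cells = 6809  → 158.6027
row 6: Σ corner-gray over 13 cells = 4985  → 116.1161
row 7: Σ corner-gray over 13 cells = 6201  → 144.4405
row 8: Σ corner-gray over 13 cells = 7003  → 163.1216
Σ rows: total corner-gray = 60218  → 1402.6641 mm³

1402.664


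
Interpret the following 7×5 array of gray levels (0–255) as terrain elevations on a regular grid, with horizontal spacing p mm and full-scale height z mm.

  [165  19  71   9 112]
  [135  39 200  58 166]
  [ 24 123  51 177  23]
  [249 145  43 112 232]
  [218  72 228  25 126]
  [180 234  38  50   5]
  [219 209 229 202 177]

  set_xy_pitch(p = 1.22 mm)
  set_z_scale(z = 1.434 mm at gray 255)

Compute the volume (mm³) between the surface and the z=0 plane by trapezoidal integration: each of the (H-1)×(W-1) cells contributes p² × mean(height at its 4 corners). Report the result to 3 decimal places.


23.535

height_mm = gray/255 × 1.434; cell vol = 1.22² × mean(4 corners)
unit = 1.22² × 1.434 / (4×255) = 0.00209252 mm³ per gray-sum
row 0: Σ corner-gray over 4 cells = 1370  → 2.8667
row 1: Σ corner-gray over 4 cells = 1644  → 3.4401
row 2: Σ corner-gray over 4 cells = 1830  → 3.8293
row 3: Σ corner-gray over 4 cells = 2075  → 4.3420
row 4: Σ corner-gray over 4 cells = 1823  → 3.8147
row 5: Σ corner-gray over 4 cells = 2505  → 5.2418
Σ rows: total corner-gray = 11247  → 23.5345 mm³


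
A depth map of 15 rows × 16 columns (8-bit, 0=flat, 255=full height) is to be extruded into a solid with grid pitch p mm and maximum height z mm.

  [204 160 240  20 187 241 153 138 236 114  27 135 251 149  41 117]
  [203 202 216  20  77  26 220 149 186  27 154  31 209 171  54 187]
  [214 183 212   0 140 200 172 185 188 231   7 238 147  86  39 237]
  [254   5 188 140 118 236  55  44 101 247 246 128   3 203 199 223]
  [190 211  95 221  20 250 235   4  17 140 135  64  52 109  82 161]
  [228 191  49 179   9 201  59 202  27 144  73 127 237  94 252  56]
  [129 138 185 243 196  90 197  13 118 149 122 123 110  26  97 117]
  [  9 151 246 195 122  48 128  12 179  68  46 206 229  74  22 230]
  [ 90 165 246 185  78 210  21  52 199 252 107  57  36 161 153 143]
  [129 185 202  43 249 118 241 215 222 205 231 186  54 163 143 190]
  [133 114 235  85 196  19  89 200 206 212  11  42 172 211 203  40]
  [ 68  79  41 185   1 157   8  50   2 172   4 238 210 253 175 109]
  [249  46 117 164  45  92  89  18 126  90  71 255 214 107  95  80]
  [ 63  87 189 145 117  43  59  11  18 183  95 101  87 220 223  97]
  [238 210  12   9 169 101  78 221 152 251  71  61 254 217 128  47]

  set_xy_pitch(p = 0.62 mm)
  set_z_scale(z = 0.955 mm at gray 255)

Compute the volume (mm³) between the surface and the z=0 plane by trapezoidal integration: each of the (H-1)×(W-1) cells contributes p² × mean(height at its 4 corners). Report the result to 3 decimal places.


height_mm = gray/255 × 0.955; cell vol = 0.62² × mean(4 corners)
unit = 0.62² × 0.955 / (4×255) = 0.000359904 mm³ per gray-sum
row 0: Σ corner-gray over 15 cells = 8379  → 3.0156
row 1: Σ corner-gray over 15 cells = 8381  → 3.0164
row 2: Σ corner-gray over 15 cells = 8810  → 3.1708
row 3: Σ corner-gray over 15 cells = 7924  → 2.8519
row 4: Σ corner-gray over 15 cells = 7593  → 2.7328
row 5: Σ corner-gray over 15 cells = 7832  → 2.8188
row 6: Σ corner-gray over 15 cells = 7551  → 2.7176
row 7: Σ corner-gray over 15 cells = 7768  → 2.7957
row 8: Σ corner-gray over 15 cells = 9310  → 3.3507
row 9: Σ corner-gray over 15 cells = 9396  → 3.3817
row 10: Σ corner-gray over 15 cells = 7490  → 2.6957
row 11: Σ corner-gray over 15 cells = 6714  → 2.4164
row 12: Σ corner-gray over 15 cells = 6703  → 2.4124
row 13: Σ corner-gray over 15 cells = 7469  → 2.6881
Σ rows: total corner-gray = 111320  → 40.0645 mm³

40.065


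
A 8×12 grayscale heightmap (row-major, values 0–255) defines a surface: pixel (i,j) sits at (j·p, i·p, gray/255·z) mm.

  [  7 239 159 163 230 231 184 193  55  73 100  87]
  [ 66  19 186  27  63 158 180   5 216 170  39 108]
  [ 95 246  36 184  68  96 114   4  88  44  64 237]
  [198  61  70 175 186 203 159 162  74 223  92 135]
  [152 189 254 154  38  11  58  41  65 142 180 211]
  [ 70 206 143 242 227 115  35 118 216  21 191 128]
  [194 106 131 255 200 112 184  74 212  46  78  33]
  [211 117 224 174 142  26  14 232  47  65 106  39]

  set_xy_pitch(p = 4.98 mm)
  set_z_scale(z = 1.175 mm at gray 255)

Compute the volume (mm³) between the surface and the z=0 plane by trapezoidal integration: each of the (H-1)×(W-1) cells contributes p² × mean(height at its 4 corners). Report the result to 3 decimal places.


height_mm = gray/255 × 1.175; cell vol = 4.98² × mean(4 corners)
unit = 4.98² × 1.175 / (4×255) = 0.0285691 mm³ per gray-sum
row 0: Σ corner-gray over 11 cells = 5648  → 161.3582
row 1: Σ corner-gray over 11 cells = 4520  → 129.1323
row 2: Σ corner-gray over 11 cells = 5363  → 153.2160
row 3: Σ corner-gray over 11 cells = 5770  → 164.8436
row 4: Σ corner-gray over 11 cells = 5853  → 167.2149
row 5: Σ corner-gray over 11 cells = 6249  → 178.5282
row 6: Σ corner-gray over 11 cells = 5567  → 159.0441
Σ rows: total corner-gray = 38970  → 1113.3374 mm³

1113.337


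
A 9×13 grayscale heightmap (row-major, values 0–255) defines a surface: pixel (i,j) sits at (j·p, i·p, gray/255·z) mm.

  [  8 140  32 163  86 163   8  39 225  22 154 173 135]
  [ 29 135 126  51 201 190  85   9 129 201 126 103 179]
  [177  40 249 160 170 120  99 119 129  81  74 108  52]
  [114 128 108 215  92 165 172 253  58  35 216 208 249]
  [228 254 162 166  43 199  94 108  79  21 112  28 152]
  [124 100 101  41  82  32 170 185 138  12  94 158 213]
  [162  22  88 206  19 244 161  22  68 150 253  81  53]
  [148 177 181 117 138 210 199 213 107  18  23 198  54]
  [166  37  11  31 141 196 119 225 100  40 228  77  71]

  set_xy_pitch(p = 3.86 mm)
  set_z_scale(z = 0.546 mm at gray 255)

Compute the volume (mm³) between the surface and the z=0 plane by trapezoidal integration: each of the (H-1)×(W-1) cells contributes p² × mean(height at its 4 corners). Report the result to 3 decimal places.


379.514

height_mm = gray/255 × 0.546; cell vol = 3.86² × mean(4 corners)
unit = 3.86² × 0.546 / (4×255) = 0.00797567 mm³ per gray-sum
row 0: Σ corner-gray over 12 cells = 5473  → 43.6508
row 1: Σ corner-gray over 12 cells = 5847  → 46.6337
row 2: Σ corner-gray over 12 cells = 6590  → 52.5597
row 3: Σ corner-gray over 12 cells = 6575  → 52.4400
row 4: Σ corner-gray over 12 cells = 5475  → 43.6668
row 5: Σ corner-gray over 12 cells = 5406  → 43.1165
row 6: Σ corner-gray over 12 cells = 6207  → 49.5050
row 7: Σ corner-gray over 12 cells = 6011  → 47.9417
Σ rows: total corner-gray = 47584  → 379.5142 mm³


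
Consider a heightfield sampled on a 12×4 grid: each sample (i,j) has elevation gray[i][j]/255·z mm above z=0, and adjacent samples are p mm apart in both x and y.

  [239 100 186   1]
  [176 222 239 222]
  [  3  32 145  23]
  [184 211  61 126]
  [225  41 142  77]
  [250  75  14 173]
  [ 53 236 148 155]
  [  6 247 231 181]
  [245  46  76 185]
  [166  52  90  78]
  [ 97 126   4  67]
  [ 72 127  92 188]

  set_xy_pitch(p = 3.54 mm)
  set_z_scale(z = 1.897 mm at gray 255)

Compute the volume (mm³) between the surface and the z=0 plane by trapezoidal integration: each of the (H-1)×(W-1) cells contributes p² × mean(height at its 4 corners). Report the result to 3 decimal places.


387.957

height_mm = gray/255 × 1.897; cell vol = 3.54² × mean(4 corners)
unit = 3.54² × 1.897 / (4×255) = 0.0233063 mm³ per gray-sum
row 0: Σ corner-gray over 3 cells = 2132  → 49.6891
row 1: Σ corner-gray over 3 cells = 1700  → 39.6207
row 2: Σ corner-gray over 3 cells = 1234  → 28.7600
row 3: Σ corner-gray over 3 cells = 1522  → 35.4722
row 4: Σ corner-gray over 3 cells = 1269  → 29.5757
row 5: Σ corner-gray over 3 cells = 1577  → 36.7541
row 6: Σ corner-gray over 3 cells = 2119  → 49.3861
row 7: Σ corner-gray over 3 cells = 1817  → 42.3476
row 8: Σ corner-gray over 3 cells = 1202  → 28.0142
row 9: Σ corner-gray over 3 cells = 952  → 22.1876
row 10: Σ corner-gray over 3 cells = 1122  → 26.1497
Σ rows: total corner-gray = 16646  → 387.9570 mm³


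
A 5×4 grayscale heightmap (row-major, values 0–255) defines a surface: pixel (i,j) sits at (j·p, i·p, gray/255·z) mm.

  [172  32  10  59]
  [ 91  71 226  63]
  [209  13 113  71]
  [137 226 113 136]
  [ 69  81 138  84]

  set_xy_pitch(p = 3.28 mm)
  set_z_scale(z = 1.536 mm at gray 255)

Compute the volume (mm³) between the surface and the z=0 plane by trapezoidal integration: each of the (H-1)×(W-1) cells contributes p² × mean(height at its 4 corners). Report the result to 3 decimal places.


height_mm = gray/255 × 1.536; cell vol = 3.28² × mean(4 corners)
unit = 3.28² × 1.536 / (4×255) = 0.0162009 mm³ per gray-sum
row 0: Σ corner-gray over 3 cells = 1063  → 17.2215
row 1: Σ corner-gray over 3 cells = 1280  → 20.7371
row 2: Σ corner-gray over 3 cells = 1483  → 24.0259
row 3: Σ corner-gray over 3 cells = 1542  → 24.9818
Σ rows: total corner-gray = 5368  → 86.9663 mm³

86.966


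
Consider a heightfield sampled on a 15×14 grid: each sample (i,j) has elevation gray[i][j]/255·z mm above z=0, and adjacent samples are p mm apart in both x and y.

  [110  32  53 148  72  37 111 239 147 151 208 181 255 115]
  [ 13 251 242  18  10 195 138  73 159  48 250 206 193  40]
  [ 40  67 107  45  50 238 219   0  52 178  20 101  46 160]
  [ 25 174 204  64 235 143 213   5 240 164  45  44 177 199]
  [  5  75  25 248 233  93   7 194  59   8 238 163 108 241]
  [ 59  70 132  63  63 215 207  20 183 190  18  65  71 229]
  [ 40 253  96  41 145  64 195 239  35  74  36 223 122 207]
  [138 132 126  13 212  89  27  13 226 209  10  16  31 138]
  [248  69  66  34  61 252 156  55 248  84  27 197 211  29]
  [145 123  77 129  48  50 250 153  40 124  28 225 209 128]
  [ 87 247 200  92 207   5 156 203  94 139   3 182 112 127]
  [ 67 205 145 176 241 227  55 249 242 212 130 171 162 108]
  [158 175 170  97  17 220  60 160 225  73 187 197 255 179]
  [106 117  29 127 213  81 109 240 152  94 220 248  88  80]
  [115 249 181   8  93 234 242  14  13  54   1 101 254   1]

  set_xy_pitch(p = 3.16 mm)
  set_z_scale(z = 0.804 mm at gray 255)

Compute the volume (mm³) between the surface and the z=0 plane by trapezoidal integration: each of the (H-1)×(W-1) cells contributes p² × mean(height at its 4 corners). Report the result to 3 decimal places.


height_mm = gray/255 × 0.804; cell vol = 3.16² × mean(4 corners)
unit = 3.16² × 0.804 / (4×255) = 0.007871 mm³ per gray-sum
row 0: Σ corner-gray over 13 cells = 7112  → 55.9786
row 1: Σ corner-gray over 13 cells = 6065  → 47.7376
row 2: Σ corner-gray over 13 cells = 6086  → 47.9029
row 3: Σ corner-gray over 13 cells = 6788  → 53.4284
row 4: Σ corner-gray over 13 cells = 6030  → 47.4621
row 5: Σ corner-gray over 13 cells = 6175  → 48.6034
row 6: Σ corner-gray over 13 cells = 5777  → 45.4708
row 7: Σ corner-gray over 13 cells = 5681  → 44.7152
row 8: Σ corner-gray over 13 cells = 6382  → 50.2327
row 9: Σ corner-gray over 13 cells = 6679  → 52.5704
row 10: Σ corner-gray over 13 cells = 8099  → 63.7472
row 11: Σ corner-gray over 13 cells = 8614  → 67.8008
row 12: Σ corner-gray over 13 cells = 7631  → 60.0636
row 13: Σ corner-gray over 13 cells = 6626  → 52.1533
Σ rows: total corner-gray = 93745  → 737.8671 mm³

737.867


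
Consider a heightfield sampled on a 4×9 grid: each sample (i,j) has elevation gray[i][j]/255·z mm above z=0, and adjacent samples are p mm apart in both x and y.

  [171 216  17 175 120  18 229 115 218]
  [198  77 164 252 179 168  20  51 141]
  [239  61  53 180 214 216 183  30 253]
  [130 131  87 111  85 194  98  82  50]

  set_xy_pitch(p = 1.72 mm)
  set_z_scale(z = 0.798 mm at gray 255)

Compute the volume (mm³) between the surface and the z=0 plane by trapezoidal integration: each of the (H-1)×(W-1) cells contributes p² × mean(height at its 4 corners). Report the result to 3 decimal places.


height_mm = gray/255 × 0.798; cell vol = 1.72² × mean(4 corners)
unit = 1.72² × 0.798 / (4×255) = 0.00231451 mm³ per gray-sum
row 0: Σ corner-gray over 8 cells = 4330  → 10.0218
row 1: Σ corner-gray over 8 cells = 4527  → 10.4778
row 2: Σ corner-gray over 8 cells = 4122  → 9.5404
Σ rows: total corner-gray = 12979  → 30.0401 mm³

30.040


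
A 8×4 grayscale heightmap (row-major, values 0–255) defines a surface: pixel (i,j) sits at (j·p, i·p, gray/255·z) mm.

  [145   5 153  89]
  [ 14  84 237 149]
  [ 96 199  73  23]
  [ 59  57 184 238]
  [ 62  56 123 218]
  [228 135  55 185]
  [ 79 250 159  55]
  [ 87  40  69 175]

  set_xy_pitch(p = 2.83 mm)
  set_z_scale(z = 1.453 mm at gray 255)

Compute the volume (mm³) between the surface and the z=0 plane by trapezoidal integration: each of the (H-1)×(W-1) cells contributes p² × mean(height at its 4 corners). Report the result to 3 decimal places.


height_mm = gray/255 × 1.453; cell vol = 2.83² × mean(4 corners)
unit = 2.83² × 1.453 / (4×255) = 0.0114088 mm³ per gray-sum
row 0: Σ corner-gray over 3 cells = 1355  → 15.4589
row 1: Σ corner-gray over 3 cells = 1468  → 16.7481
row 2: Σ corner-gray over 3 cells = 1442  → 16.4514
row 3: Σ corner-gray over 3 cells = 1417  → 16.1662
row 4: Σ corner-gray over 3 cells = 1431  → 16.3259
row 5: Σ corner-gray over 3 cells = 1745  → 19.9083
row 6: Σ corner-gray over 3 cells = 1432  → 16.3373
Σ rows: total corner-gray = 10290  → 117.3961 mm³

117.396


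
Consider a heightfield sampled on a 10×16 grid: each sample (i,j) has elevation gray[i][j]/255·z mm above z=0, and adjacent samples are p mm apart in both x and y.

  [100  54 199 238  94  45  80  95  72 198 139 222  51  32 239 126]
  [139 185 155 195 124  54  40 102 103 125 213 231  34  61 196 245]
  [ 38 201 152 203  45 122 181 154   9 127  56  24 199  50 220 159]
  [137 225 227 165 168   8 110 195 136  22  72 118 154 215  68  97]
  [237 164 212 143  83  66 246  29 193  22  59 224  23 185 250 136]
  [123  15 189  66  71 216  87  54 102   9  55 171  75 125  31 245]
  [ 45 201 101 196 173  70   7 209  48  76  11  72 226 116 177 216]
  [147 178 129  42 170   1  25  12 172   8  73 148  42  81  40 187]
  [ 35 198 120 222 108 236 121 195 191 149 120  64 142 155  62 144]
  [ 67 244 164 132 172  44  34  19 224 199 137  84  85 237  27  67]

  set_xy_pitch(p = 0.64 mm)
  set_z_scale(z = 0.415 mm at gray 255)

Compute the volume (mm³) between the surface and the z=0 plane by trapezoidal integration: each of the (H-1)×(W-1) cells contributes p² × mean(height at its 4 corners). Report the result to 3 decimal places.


height_mm = gray/255 × 0.415; cell vol = 0.64² × mean(4 corners)
unit = 0.64² × 0.415 / (4×255) = 0.000166651 mm³ per gray-sum
row 0: Σ corner-gray over 15 cells = 7762  → 1.2935
row 1: Σ corner-gray over 15 cells = 7703  → 1.2837
row 2: Σ corner-gray over 15 cells = 7683  → 1.2804
row 3: Σ corner-gray over 15 cells = 8171  → 1.3617
row 4: Σ corner-gray over 15 cells = 7071  → 1.1784
row 5: Σ corner-gray over 15 cells = 6527  → 1.0877
row 6: Σ corner-gray over 15 cells = 6203  → 1.0337
row 7: Σ corner-gray over 15 cells = 6921  → 1.1534
row 8: Σ corner-gray over 15 cells = 8083  → 1.3470
Σ rows: total corner-gray = 66124  → 11.0196 mm³

11.020


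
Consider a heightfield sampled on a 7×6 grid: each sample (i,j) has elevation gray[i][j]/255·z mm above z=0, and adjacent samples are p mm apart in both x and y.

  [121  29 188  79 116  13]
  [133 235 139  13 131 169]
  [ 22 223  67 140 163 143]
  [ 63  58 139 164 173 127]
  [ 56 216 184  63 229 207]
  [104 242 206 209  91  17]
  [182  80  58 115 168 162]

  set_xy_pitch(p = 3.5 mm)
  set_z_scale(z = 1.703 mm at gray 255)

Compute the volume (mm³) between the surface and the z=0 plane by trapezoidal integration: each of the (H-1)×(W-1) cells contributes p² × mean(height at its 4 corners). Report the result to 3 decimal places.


338.819

height_mm = gray/255 × 1.703; cell vol = 3.5² × mean(4 corners)
unit = 3.5² × 1.703 / (4×255) = 0.0204527 mm³ per gray-sum
row 0: Σ corner-gray over 5 cells = 2296  → 46.9594
row 1: Σ corner-gray over 5 cells = 2689  → 54.9973
row 2: Σ corner-gray over 5 cells = 2609  → 53.3611
row 3: Σ corner-gray over 5 cells = 2905  → 59.4151
row 4: Σ corner-gray over 5 cells = 3264  → 66.7576
row 5: Σ corner-gray over 5 cells = 2803  → 57.3289
Σ rows: total corner-gray = 16566  → 338.8194 mm³


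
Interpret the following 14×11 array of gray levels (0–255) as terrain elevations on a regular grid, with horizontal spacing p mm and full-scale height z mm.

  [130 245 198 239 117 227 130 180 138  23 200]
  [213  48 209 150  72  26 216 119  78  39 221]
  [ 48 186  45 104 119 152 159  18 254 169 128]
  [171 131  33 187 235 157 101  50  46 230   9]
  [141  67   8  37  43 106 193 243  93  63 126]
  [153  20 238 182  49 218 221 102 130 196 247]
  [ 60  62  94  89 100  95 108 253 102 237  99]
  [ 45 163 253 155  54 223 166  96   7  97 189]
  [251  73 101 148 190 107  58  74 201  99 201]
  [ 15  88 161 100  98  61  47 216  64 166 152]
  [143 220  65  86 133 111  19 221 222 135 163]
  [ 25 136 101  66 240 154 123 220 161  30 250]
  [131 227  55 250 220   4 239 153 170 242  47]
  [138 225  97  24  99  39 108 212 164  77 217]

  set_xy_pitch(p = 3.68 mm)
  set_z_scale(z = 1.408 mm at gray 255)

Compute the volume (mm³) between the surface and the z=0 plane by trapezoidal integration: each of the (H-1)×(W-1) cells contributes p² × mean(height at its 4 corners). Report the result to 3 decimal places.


1271.722

height_mm = gray/255 × 1.408; cell vol = 3.68² × mean(4 corners)
unit = 3.68² × 1.408 / (4×255) = 0.0186938 mm³ per gray-sum
row 0: Σ corner-gray over 10 cells = 5672  → 106.0314
row 1: Σ corner-gray over 10 cells = 4936  → 92.2727
row 2: Σ corner-gray over 10 cells = 5108  → 95.4880
row 3: Σ corner-gray over 10 cells = 4493  → 83.9913
row 4: Σ corner-gray over 10 cells = 5085  → 95.0581
row 5: Σ corner-gray over 10 cells = 5551  → 103.7694
row 6: Σ corner-gray over 10 cells = 5101  → 95.3572
row 7: Σ corner-gray over 10 cells = 5216  → 97.5070
row 8: Σ corner-gray over 10 cells = 4723  → 88.2909
row 9: Σ corner-gray over 10 cells = 4899  → 91.5810
row 10: Σ corner-gray over 10 cells = 5467  → 102.1991
row 11: Σ corner-gray over 10 cells = 6035  → 112.8172
row 12: Σ corner-gray over 10 cells = 5743  → 107.3586
Σ rows: total corner-gray = 68029  → 1271.7221 mm³


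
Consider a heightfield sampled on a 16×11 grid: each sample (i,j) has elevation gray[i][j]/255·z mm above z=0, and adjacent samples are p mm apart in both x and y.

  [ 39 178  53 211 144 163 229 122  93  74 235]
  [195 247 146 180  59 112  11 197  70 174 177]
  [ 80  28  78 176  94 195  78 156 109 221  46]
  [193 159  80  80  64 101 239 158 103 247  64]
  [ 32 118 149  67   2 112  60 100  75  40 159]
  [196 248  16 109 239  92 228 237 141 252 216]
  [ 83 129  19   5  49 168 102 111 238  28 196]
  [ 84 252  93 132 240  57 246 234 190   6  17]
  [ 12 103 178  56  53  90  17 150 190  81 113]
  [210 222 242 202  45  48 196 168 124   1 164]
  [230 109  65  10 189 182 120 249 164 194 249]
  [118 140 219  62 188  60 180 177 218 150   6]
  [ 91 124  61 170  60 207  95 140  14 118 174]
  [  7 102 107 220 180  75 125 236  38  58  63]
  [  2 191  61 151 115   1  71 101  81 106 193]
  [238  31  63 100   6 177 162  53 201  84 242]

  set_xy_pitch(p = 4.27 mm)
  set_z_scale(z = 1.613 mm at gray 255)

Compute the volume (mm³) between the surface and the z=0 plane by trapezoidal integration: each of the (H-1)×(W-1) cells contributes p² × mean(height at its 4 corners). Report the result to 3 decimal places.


height_mm = gray/255 × 1.613; cell vol = 4.27² × mean(4 corners)
unit = 4.27² × 1.613 / (4×255) = 0.028833 mm³ per gray-sum
row 0: Σ corner-gray over 10 cells = 5572  → 160.6575
row 1: Σ corner-gray over 10 cells = 5160  → 148.7783
row 2: Σ corner-gray over 10 cells = 5115  → 147.4808
row 3: Σ corner-gray over 10 cells = 4356  → 125.5966
row 4: Σ corner-gray over 10 cells = 5173  → 149.1531
row 5: Σ corner-gray over 10 cells = 5513  → 158.9564
row 6: Σ corner-gray over 10 cells = 4978  → 143.5307
row 7: Σ corner-gray over 10 cells = 4962  → 143.0694
row 8: Σ corner-gray over 10 cells = 4831  → 139.2923
row 9: Σ corner-gray over 10 cells = 5913  → 170.4896
row 10: Σ corner-gray over 10 cells = 5955  → 171.7006
row 11: Σ corner-gray over 10 cells = 5155  → 148.6342
row 12: Σ corner-gray over 10 cells = 4595  → 132.4877
row 13: Σ corner-gray over 10 cells = 4303  → 124.0684
row 14: Σ corner-gray over 10 cells = 4185  → 120.6661
Σ rows: total corner-gray = 75766  → 2184.5616 mm³

2184.562


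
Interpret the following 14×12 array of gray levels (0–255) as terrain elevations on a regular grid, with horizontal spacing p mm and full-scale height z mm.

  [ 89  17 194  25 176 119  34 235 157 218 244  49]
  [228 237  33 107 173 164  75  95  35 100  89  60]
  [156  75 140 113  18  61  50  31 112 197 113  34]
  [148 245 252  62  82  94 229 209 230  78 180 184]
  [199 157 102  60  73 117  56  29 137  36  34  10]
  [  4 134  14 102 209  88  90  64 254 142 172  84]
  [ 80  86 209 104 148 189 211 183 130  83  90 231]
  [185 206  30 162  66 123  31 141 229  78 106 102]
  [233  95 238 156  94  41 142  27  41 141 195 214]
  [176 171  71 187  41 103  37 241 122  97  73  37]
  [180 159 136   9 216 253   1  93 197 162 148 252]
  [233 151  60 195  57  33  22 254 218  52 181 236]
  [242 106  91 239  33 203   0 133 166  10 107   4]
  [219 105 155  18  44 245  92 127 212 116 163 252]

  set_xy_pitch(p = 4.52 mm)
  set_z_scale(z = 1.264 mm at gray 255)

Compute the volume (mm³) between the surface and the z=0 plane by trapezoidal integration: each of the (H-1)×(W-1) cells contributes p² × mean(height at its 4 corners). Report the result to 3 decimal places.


height_mm = gray/255 × 1.264; cell vol = 4.52² × mean(4 corners)
unit = 4.52² × 1.264 / (4×255) = 0.0253177 mm³ per gray-sum
row 0: Σ corner-gray over 11 cells = 5480  → 138.7408
row 1: Σ corner-gray over 11 cells = 4514  → 114.2840
row 2: Σ corner-gray over 11 cells = 5664  → 143.3993
row 3: Σ corner-gray over 11 cells = 5465  → 138.3611
row 4: Σ corner-gray over 11 cells = 4437  → 112.3345
row 5: Σ corner-gray over 11 cells = 5803  → 146.9185
row 6: Σ corner-gray over 11 cells = 5808  → 147.0450
row 7: Σ corner-gray over 11 cells = 5418  → 137.1711
row 8: Σ corner-gray over 11 cells = 5286  → 133.8292
row 9: Σ corner-gray over 11 cells = 5679  → 143.7791
row 10: Σ corner-gray over 11 cells = 6095  → 154.3112
row 11: Σ corner-gray over 11 cells = 5337  → 135.1204
row 12: Σ corner-gray over 11 cells = 5447  → 137.9054
Σ rows: total corner-gray = 70433  → 1783.1996 mm³

1783.200


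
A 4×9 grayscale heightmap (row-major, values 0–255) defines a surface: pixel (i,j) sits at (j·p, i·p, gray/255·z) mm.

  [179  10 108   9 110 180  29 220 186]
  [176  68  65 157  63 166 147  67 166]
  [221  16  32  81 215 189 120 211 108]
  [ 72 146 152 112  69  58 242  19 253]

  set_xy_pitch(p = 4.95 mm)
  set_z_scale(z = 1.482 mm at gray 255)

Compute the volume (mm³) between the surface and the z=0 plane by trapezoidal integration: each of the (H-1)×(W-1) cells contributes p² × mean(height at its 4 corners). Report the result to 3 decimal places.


403.997

height_mm = gray/255 × 1.482; cell vol = 4.95² × mean(4 corners)
unit = 4.95² × 1.482 / (4×255) = 0.0356007 mm³ per gray-sum
row 0: Σ corner-gray over 8 cells = 3505  → 124.7804
row 1: Σ corner-gray over 8 cells = 3865  → 137.5967
row 2: Σ corner-gray over 8 cells = 3978  → 141.6195
Σ rows: total corner-gray = 11348  → 403.9966 mm³


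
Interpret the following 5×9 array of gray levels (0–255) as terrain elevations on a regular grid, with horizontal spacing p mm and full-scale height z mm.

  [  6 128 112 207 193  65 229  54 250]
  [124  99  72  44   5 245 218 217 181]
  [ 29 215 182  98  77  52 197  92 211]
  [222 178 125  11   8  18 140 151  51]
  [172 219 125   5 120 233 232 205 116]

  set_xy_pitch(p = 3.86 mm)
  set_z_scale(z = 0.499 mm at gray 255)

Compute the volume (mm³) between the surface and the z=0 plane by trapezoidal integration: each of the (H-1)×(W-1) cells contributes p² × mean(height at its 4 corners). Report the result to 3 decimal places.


height_mm = gray/255 × 0.499; cell vol = 3.86² × mean(4 corners)
unit = 3.86² × 0.499 / (4×255) = 0.00728912 mm³ per gray-sum
row 0: Σ corner-gray over 8 cells = 4337  → 31.6129
row 1: Σ corner-gray over 8 cells = 4171  → 30.4029
row 2: Σ corner-gray over 8 cells = 3601  → 26.2481
row 3: Σ corner-gray over 8 cells = 4101  → 29.8927
Σ rows: total corner-gray = 16210  → 118.1566 mm³

118.157


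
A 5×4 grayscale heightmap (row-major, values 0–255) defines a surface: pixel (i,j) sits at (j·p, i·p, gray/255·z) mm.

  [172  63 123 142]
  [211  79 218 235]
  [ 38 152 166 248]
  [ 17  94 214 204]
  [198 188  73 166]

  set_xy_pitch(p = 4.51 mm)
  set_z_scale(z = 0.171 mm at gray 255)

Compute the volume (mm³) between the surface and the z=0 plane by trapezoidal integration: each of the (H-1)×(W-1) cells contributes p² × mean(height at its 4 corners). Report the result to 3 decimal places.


height_mm = gray/255 × 0.171; cell vol = 4.51² × mean(4 corners)
unit = 4.51² × 0.171 / (4×255) = 0.00340996 mm³ per gray-sum
row 0: Σ corner-gray over 3 cells = 1726  → 5.8856
row 1: Σ corner-gray over 3 cells = 1962  → 6.6903
row 2: Σ corner-gray over 3 cells = 1759  → 5.9981
row 3: Σ corner-gray over 3 cells = 1723  → 5.8754
Σ rows: total corner-gray = 7170  → 24.4494 mm³

24.449


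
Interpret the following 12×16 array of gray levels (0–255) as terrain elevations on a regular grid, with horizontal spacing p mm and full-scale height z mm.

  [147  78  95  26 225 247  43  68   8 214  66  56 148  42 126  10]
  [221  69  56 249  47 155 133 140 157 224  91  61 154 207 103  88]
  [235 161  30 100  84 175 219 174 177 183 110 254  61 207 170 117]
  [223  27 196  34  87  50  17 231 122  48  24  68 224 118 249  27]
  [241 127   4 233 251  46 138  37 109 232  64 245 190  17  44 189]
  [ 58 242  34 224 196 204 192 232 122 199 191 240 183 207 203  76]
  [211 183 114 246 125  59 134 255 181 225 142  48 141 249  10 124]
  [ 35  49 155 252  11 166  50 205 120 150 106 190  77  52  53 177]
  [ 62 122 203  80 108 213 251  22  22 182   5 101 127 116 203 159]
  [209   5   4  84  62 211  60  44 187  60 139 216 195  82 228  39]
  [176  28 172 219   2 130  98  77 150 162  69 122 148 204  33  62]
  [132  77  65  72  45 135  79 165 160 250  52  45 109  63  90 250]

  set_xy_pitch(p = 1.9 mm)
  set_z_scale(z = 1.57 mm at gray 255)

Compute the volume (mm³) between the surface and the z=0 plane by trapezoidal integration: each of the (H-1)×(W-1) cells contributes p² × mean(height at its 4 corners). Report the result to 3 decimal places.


height_mm = gray/255 × 1.57; cell vol = 1.9² × mean(4 corners)
unit = 1.9² × 1.57 / (4×255) = 0.00555657 mm³ per gray-sum
row 0: Σ corner-gray over 15 cells = 7042  → 39.1294
row 1: Σ corner-gray over 15 cells = 8563  → 47.5809
row 2: Σ corner-gray over 15 cells = 7802  → 43.3523
row 3: Σ corner-gray over 15 cells = 7144  → 39.6961
row 4: Σ corner-gray over 15 cells = 9376  → 52.0984
row 5: Σ corner-gray over 15 cells = 10031  → 55.7379
row 6: Σ corner-gray over 15 cells = 8043  → 44.6915
row 7: Σ corner-gray over 15 cells = 7215  → 40.0906
row 8: Σ corner-gray over 15 cells = 7133  → 39.6350
row 9: Σ corner-gray over 15 cells = 6868  → 38.1625
row 10: Σ corner-gray over 15 cells = 6662  → 37.0179
Σ rows: total corner-gray = 85879  → 477.1926 mm³

477.193
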